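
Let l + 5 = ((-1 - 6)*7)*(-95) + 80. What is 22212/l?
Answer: 11106/2365 ≈ 4.6960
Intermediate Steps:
l = 4730 (l = -5 + (((-1 - 6)*7)*(-95) + 80) = -5 + (-7*7*(-95) + 80) = -5 + (-49*(-95) + 80) = -5 + (4655 + 80) = -5 + 4735 = 4730)
22212/l = 22212/4730 = 22212*(1/4730) = 11106/2365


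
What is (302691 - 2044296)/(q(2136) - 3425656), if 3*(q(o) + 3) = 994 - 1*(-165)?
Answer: 5224815/10275818 ≈ 0.50846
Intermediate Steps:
q(o) = 1150/3 (q(o) = -3 + (994 - 1*(-165))/3 = -3 + (994 + 165)/3 = -3 + (⅓)*1159 = -3 + 1159/3 = 1150/3)
(302691 - 2044296)/(q(2136) - 3425656) = (302691 - 2044296)/(1150/3 - 3425656) = -1741605/(-10275818/3) = -1741605*(-3/10275818) = 5224815/10275818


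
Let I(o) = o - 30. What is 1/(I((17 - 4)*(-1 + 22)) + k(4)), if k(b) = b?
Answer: 1/247 ≈ 0.0040486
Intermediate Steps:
I(o) = -30 + o
1/(I((17 - 4)*(-1 + 22)) + k(4)) = 1/((-30 + (17 - 4)*(-1 + 22)) + 4) = 1/((-30 + 13*21) + 4) = 1/((-30 + 273) + 4) = 1/(243 + 4) = 1/247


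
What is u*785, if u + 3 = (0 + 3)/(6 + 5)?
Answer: -23550/11 ≈ -2140.9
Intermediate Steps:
u = -30/11 (u = -3 + (0 + 3)/(6 + 5) = -3 + 3/11 = -30/11 ≈ -2.7273)
u*785 = -30/11*785 = -23550/11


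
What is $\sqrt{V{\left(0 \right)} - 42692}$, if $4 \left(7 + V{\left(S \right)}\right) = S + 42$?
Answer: $\frac{i \sqrt{170754}}{2} \approx 206.61 i$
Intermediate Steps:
$V{\left(S \right)} = \frac{7}{2} + \frac{S}{4}$ ($V{\left(S \right)} = -7 + \frac{S + 42}{4} = -7 + \frac{42 + S}{4} = -7 + \left(\frac{21}{2} + \frac{S}{4}\right) = \frac{7}{2} + \frac{S}{4}$)
$\sqrt{V{\left(0 \right)} - 42692} = \sqrt{\left(\frac{7}{2} + \frac{1}{4} \cdot 0\right) - 42692} = \sqrt{\left(\frac{7}{2} + 0\right) - 42692} = \sqrt{\frac{7}{2} - 42692} = \sqrt{- \frac{85377}{2}} = \frac{i \sqrt{170754}}{2}$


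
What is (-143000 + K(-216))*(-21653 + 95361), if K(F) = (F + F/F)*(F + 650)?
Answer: -17417937480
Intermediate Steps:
K(F) = (1 + F)*(650 + F) (K(F) = (F + 1)*(650 + F) = (1 + F)*(650 + F))
(-143000 + K(-216))*(-21653 + 95361) = (-143000 + (650 + (-216)**2 + 651*(-216)))*(-21653 + 95361) = (-143000 + (650 + 46656 - 140616))*73708 = (-143000 - 93310)*73708 = -236310*73708 = -17417937480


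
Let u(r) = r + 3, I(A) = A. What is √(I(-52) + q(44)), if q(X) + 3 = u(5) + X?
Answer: I*√3 ≈ 1.732*I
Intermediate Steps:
u(r) = 3 + r
q(X) = 5 + X (q(X) = -3 + ((3 + 5) + X) = -3 + (8 + X) = 5 + X)
√(I(-52) + q(44)) = √(-52 + (5 + 44)) = √(-52 + 49) = √(-3) = I*√3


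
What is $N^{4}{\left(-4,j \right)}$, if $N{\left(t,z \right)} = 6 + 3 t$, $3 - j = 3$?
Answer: $1296$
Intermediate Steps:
$j = 0$ ($j = 3 - 3 = 0$)
$N^{4}{\left(-4,j \right)} = \left(6 + 3 \left(-4\right)\right)^{4} = \left(6 - 12\right)^{4} = \left(-6\right)^{4} = 1296$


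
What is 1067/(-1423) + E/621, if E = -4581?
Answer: -797930/98187 ≈ -8.1266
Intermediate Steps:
1067/(-1423) + E/621 = 1067/(-1423) - 4581/621 = 1067*(-1/1423) - 4581*1/621 = -1067/1423 - 509/69 = -797930/98187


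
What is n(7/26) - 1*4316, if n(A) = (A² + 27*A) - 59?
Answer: -2952537/676 ≈ -4367.7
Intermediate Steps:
n(A) = -59 + A² + 27*A
n(7/26) - 1*4316 = (-59 + (7/26)² + 27*(7/26)) - 1*4316 = (-59 + (7*(1/26))² + 27*(7*(1/26))) - 4316 = (-59 + (7/26)² + 27*(7/26)) - 4316 = (-59 + 49/676 + 189/26) - 4316 = -34921/676 - 4316 = -2952537/676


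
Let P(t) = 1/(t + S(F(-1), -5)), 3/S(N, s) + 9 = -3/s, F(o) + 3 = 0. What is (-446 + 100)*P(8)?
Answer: -4844/107 ≈ -45.271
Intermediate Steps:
F(o) = -3 (F(o) = -3 + 0 = -3)
S(N, s) = 3/(-9 - 3/s)
P(t) = 1/(-5/14 + t) (P(t) = 1/(t - 1*(-5)/(1 + 3*(-5))) = 1/(t - 1*(-5)/(1 - 15)) = 1/(t - 1*(-5)/(-14)) = 1/(t - 1*(-5)*(-1/14)) = 1/(t - 5/14) = 1/(-5/14 + t))
(-446 + 100)*P(8) = (-446 + 100)*(14/(-5 + 14*8)) = -4844/(-5 + 112) = -4844/107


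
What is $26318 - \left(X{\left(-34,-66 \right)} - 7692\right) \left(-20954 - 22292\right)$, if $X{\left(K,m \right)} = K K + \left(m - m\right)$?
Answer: $-282629538$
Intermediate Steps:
$X{\left(K,m \right)} = K^{2}$ ($X{\left(K,m \right)} = K^{2} + 0 = K^{2}$)
$26318 - \left(X{\left(-34,-66 \right)} - 7692\right) \left(-20954 - 22292\right) = 26318 - \left(\left(-34\right)^{2} - 7692\right) \left(-20954 - 22292\right) = 26318 - \left(1156 - 7692\right) \left(-43246\right) = 26318 - \left(-6536\right) \left(-43246\right) = 26318 - 282655856 = -282629538$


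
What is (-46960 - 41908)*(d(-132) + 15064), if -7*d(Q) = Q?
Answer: -9382683440/7 ≈ -1.3404e+9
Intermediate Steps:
d(Q) = -Q/7
(-46960 - 41908)*(d(-132) + 15064) = (-46960 - 41908)*(-⅐*(-132) + 15064) = -88868*(132/7 + 15064) = -88868*105580/7 = -9382683440/7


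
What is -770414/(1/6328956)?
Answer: -4875916307784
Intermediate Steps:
-770414/(1/6328956) = -770414/1/6328956 = -770414*6328956 = -4875916307784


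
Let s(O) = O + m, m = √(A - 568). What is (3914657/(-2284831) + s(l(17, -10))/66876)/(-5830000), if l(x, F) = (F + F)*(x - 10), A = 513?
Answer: 16382279867/55676630430217500 - I*√55/389887080000 ≈ 2.9424e-7 - 1.9021e-11*I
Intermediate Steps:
l(x, F) = 2*F*(-10 + x) (l(x, F) = (2*F)*(-10 + x) = 2*F*(-10 + x))
m = I*√55 (m = √(513 - 568) = √(-55) = I*√55 ≈ 7.4162*I)
s(O) = O + I*√55
(3914657/(-2284831) + s(l(17, -10))/66876)/(-5830000) = (3914657/(-2284831) + (2*(-10)*(-10 + 17) + I*√55)/66876)/(-5830000) = (3914657*(-1/2284831) + (2*(-10)*7 + I*√55)*(1/66876))*(-1/5830000) = (-3914657/2284831 + (-140 + I*√55)*(1/66876))*(-1/5830000) = (-3914657/2284831 + (-35/16719 + I*√55/66876))*(-1/5830000) = (-65529119468/38200089489 + I*√55/66876)*(-1/5830000) = 16382279867/55676630430217500 - I*√55/389887080000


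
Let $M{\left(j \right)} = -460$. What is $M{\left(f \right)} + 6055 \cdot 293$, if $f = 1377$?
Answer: $1773655$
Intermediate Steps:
$M{\left(f \right)} + 6055 \cdot 293 = -460 + 6055 \cdot 293 = -460 + 1774115 = 1773655$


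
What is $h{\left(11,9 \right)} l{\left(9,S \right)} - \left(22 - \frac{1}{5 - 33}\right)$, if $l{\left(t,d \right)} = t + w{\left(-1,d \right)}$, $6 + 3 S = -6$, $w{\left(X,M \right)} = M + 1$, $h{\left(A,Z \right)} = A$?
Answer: $\frac{1231}{28} \approx 43.964$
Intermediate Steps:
$w{\left(X,M \right)} = 1 + M$
$S = -4$ ($S = -2 + \frac{1}{3} \left(-6\right) = -2 - 2 = -4$)
$l{\left(t,d \right)} = 1 + d + t$ ($l{\left(t,d \right)} = t + \left(1 + d\right) = 1 + d + t$)
$h{\left(11,9 \right)} l{\left(9,S \right)} - \left(22 - \frac{1}{5 - 33}\right) = 11 \left(1 - 4 + 9\right) - \left(22 - \frac{1}{5 - 33}\right) = 11 \cdot 6 - \left(22 + \frac{1}{28}\right) = 66 + \left(\left(- \frac{1}{28} + 20\right) - 42\right) = 66 + \left(\frac{559}{28} - 42\right) = 66 - \frac{617}{28} = \frac{1231}{28}$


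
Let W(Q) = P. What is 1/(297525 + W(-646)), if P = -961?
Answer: 1/296564 ≈ 3.3720e-6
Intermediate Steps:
W(Q) = -961
1/(297525 + W(-646)) = 1/(297525 - 961) = 1/296564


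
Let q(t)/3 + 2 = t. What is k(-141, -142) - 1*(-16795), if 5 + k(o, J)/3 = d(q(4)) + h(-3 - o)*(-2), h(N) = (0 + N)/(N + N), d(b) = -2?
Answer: 16771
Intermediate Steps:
q(t) = -6 + 3*t
h(N) = 1/2 (h(N) = N/((2*N)) = N*(1/(2*N)) = 1/2)
k(o, J) = -24 (k(o, J) = -15 + 3*(-2 + (1/2)*(-2)) = -15 + 3*(-2 - 1) = -15 + 3*(-3) = -15 - 9 = -24)
k(-141, -142) - 1*(-16795) = -24 - 1*(-16795) = -24 + 16795 = 16771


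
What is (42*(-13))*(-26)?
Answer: 14196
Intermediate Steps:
(42*(-13))*(-26) = -546*(-26) = 14196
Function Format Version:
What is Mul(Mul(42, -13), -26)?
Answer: 14196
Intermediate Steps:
Mul(Mul(42, -13), -26) = Mul(-546, -26) = 14196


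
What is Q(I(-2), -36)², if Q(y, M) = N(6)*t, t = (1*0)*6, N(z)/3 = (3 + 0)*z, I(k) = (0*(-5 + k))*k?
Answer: 0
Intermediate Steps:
I(k) = 0 (I(k) = 0*k = 0)
N(z) = 9*z (N(z) = 3*((3 + 0)*z) = 3*(3*z) = 9*z)
t = 0 (t = 0*6 = 0)
Q(y, M) = 0 (Q(y, M) = (9*6)*0 = 54*0 = 0)
Q(I(-2), -36)² = 0² = 0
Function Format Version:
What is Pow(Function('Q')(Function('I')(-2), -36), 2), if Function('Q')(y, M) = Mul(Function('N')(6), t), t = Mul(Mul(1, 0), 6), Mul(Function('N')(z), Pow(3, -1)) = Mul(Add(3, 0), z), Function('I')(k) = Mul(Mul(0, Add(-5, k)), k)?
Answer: 0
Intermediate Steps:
Function('I')(k) = 0 (Function('I')(k) = Mul(0, k) = 0)
Function('N')(z) = Mul(9, z) (Function('N')(z) = Mul(3, Mul(Add(3, 0), z)) = Mul(3, Mul(3, z)) = Mul(9, z))
t = 0 (t = Mul(0, 6) = 0)
Function('Q')(y, M) = 0 (Function('Q')(y, M) = Mul(Mul(9, 6), 0) = Mul(54, 0) = 0)
Pow(Function('Q')(Function('I')(-2), -36), 2) = Pow(0, 2) = 0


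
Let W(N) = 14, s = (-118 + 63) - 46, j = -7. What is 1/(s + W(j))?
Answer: -1/87 ≈ -0.011494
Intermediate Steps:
s = -101 (s = -55 - 46 = -101)
1/(s + W(j)) = 1/(-101 + 14) = 1/(-87) = -1/87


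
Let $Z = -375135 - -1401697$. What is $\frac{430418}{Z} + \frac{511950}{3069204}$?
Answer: $\frac{153882421931}{262560683054} \approx 0.58608$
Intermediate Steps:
$Z = 1026562$ ($Z = -375135 + 1401697 = 1026562$)
$\frac{430418}{Z} + \frac{511950}{3069204} = \frac{430418}{1026562} + \frac{511950}{3069204} = 430418 \cdot \frac{1}{1026562} + 511950 \cdot \frac{1}{3069204} = \frac{215209}{513281} + \frac{85325}{511534} = \frac{153882421931}{262560683054}$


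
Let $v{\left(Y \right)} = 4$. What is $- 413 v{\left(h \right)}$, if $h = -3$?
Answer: $-1652$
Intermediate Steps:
$- 413 v{\left(h \right)} = \left(-413\right) 4 = -1652$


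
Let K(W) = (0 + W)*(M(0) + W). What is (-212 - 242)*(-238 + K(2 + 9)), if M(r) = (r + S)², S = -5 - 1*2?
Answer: -191588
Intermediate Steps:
S = -7 (S = -5 - 2 = -7)
M(r) = (-7 + r)² (M(r) = (r - 7)² = (-7 + r)²)
K(W) = W*(49 + W) (K(W) = (0 + W)*((-7 + 0)² + W) = W*((-7)² + W) = W*(49 + W))
(-212 - 242)*(-238 + K(2 + 9)) = (-212 - 242)*(-238 + (2 + 9)*(49 + (2 + 9))) = -454*(-238 + 11*(49 + 11)) = -454*(-238 + 11*60) = -454*(-238 + 660) = -454*422 = -191588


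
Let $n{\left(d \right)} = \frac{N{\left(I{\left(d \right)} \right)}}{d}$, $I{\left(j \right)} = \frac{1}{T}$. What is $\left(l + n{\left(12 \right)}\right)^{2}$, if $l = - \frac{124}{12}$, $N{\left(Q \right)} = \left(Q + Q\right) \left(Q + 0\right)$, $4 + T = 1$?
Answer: $\frac{310249}{2916} \approx 106.4$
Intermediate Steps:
$T = -3$ ($T = -4 + 1 = -3$)
$I{\left(j \right)} = - \frac{1}{3}$ ($I{\left(j \right)} = \frac{1}{-3} = - \frac{1}{3}$)
$N{\left(Q \right)} = 2 Q^{2}$ ($N{\left(Q \right)} = 2 Q Q = 2 Q^{2}$)
$n{\left(d \right)} = \frac{2}{9 d}$ ($n{\left(d \right)} = \frac{2 \left(- \frac{1}{3}\right)^{2}}{d} = \frac{2 \cdot \frac{1}{9}}{d} = \frac{2}{9 d}$)
$l = - \frac{31}{3}$ ($l = \left(-124\right) \frac{1}{12} = - \frac{31}{3} \approx -10.333$)
$\left(l + n{\left(12 \right)}\right)^{2} = \left(- \frac{31}{3} + \frac{2}{9 \cdot 12}\right)^{2} = \left(- \frac{31}{3} + \frac{2}{9} \cdot \frac{1}{12}\right)^{2} = \left(- \frac{31}{3} + \frac{1}{54}\right)^{2} = \left(- \frac{557}{54}\right)^{2} = \frac{310249}{2916}$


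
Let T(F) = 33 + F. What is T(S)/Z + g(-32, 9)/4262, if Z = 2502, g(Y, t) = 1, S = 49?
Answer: 175993/5331762 ≈ 0.033008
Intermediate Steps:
T(S)/Z + g(-32, 9)/4262 = (33 + 49)/2502 + 1/4262 = 82*(1/2502) + 1*(1/4262) = 41/1251 + 1/4262 = 175993/5331762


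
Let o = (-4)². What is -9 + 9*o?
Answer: 135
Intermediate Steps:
o = 16
-9 + 9*o = -9 + 9*16 = -9 + 144 = 135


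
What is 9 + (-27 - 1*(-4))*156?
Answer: -3579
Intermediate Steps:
9 + (-27 - 1*(-4))*156 = 9 + (-27 + 4)*156 = 9 - 23*156 = 9 - 3588 = -3579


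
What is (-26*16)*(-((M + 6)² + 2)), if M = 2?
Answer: 27456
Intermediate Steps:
(-26*16)*(-((M + 6)² + 2)) = (-26*16)*(-((2 + 6)² + 2)) = -(-416)*(8² + 2) = -(-416)*(64 + 2) = -(-416)*66 = -416*(-66) = 27456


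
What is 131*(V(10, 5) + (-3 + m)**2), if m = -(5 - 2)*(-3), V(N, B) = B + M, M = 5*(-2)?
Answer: 4061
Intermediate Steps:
M = -10
V(N, B) = -10 + B (V(N, B) = B - 10 = -10 + B)
m = 9 (m = -1*3*(-3) = -3*(-3) = 9)
131*(V(10, 5) + (-3 + m)**2) = 131*((-10 + 5) + (-3 + 9)**2) = 131*(-5 + 6**2) = 131*(-5 + 36) = 131*31 = 4061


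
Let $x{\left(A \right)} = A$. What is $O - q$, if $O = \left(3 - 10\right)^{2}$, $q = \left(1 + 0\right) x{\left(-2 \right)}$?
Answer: $51$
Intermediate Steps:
$q = -2$ ($q = \left(1 + 0\right) \left(-2\right) = 1 \left(-2\right) = -2$)
$O = 49$ ($O = \left(-7\right)^{2} = 49$)
$O - q = 49 - -2 = 49 + 2 = 51$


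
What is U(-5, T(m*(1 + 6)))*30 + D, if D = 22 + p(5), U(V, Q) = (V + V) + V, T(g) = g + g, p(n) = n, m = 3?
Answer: -423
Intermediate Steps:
T(g) = 2*g
U(V, Q) = 3*V (U(V, Q) = 2*V + V = 3*V)
D = 27 (D = 22 + 5 = 27)
U(-5, T(m*(1 + 6)))*30 + D = (3*(-5))*30 + 27 = -15*30 + 27 = -450 + 27 = -423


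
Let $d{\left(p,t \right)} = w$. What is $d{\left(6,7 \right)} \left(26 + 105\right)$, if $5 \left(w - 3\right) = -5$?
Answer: $262$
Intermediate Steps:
$w = 2$ ($w = 3 + \frac{1}{5} \left(-5\right) = 3 - 1 = 2$)
$d{\left(p,t \right)} = 2$
$d{\left(6,7 \right)} \left(26 + 105\right) = 2 \left(26 + 105\right) = 2 \cdot 131 = 262$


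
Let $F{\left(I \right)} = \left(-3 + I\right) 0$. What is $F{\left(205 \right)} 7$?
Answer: $0$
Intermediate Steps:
$F{\left(I \right)} = 0$
$F{\left(205 \right)} 7 = 0 \cdot 7 = 0$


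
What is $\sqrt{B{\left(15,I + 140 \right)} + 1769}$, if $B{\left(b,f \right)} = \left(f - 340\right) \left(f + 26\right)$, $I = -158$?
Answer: $i \sqrt{1095} \approx 33.091 i$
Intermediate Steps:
$B{\left(b,f \right)} = \left(-340 + f\right) \left(26 + f\right)$
$\sqrt{B{\left(15,I + 140 \right)} + 1769} = \sqrt{\left(-8840 + \left(-158 + 140\right)^{2} - 314 \left(-158 + 140\right)\right) + 1769} = \sqrt{\left(-8840 + \left(-18\right)^{2} - -5652\right) + 1769} = \sqrt{\left(-8840 + 324 + 5652\right) + 1769} = \sqrt{-2864 + 1769} = \sqrt{-1095} = i \sqrt{1095}$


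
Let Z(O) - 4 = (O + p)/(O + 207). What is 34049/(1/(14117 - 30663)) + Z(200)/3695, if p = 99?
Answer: -847239574422283/1503865 ≈ -5.6338e+8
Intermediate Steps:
Z(O) = 4 + (99 + O)/(207 + O) (Z(O) = 4 + (O + 99)/(O + 207) = 4 + (99 + O)/(207 + O))
34049/(1/(14117 - 30663)) + Z(200)/3695 = 34049/(1/(14117 - 30663)) + ((927 + 5*200)/(207 + 200))/3695 = 34049/(1/(-16546)) + ((927 + 1000)/407)*(1/3695) = 34049/(-1/16546) + ((1/407)*1927)*(1/3695) = 34049*(-16546) + (1927/407)*(1/3695) = -563374754 + 1927/1503865 = -847239574422283/1503865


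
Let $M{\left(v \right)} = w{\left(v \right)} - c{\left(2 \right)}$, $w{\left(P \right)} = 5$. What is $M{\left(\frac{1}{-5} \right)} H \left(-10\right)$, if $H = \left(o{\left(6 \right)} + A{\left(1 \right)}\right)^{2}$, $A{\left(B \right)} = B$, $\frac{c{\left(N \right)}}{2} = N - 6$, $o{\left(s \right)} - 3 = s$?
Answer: $-13000$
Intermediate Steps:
$o{\left(s \right)} = 3 + s$
$c{\left(N \right)} = -12 + 2 N$ ($c{\left(N \right)} = 2 \left(N - 6\right) = 2 \left(-6 + N\right) = -12 + 2 N$)
$M{\left(v \right)} = 13$ ($M{\left(v \right)} = 5 - \left(-12 + 2 \cdot 2\right) = 5 - \left(-12 + 4\right) = 5 - -8 = 5 + 8 = 13$)
$H = 100$ ($H = \left(\left(3 + 6\right) + 1\right)^{2} = \left(9 + 1\right)^{2} = 10^{2} = 100$)
$M{\left(\frac{1}{-5} \right)} H \left(-10\right) = 13 \cdot 100 \left(-10\right) = 1300 \left(-10\right) = -13000$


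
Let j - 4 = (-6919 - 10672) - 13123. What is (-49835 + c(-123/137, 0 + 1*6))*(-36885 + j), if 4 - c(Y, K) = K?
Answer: 3368732015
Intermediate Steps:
c(Y, K) = 4 - K
j = -30710 (j = 4 + ((-6919 - 10672) - 13123) = 4 + (-17591 - 13123) = 4 - 30714 = -30710)
(-49835 + c(-123/137, 0 + 1*6))*(-36885 + j) = (-49835 + (4 - (0 + 1*6)))*(-36885 - 30710) = (-49835 + (4 - (0 + 6)))*(-67595) = (-49835 + (4 - 1*6))*(-67595) = (-49835 + (4 - 6))*(-67595) = (-49835 - 2)*(-67595) = -49837*(-67595) = 3368732015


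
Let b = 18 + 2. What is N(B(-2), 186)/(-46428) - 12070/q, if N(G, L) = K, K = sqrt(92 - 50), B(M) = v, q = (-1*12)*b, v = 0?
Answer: 1207/24 - sqrt(42)/46428 ≈ 50.292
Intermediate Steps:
b = 20
q = -240 (q = -1*12*20 = -12*20 = -240)
B(M) = 0
K = sqrt(42) ≈ 6.4807
N(G, L) = sqrt(42)
N(B(-2), 186)/(-46428) - 12070/q = sqrt(42)/(-46428) - 12070/(-240) = sqrt(42)*(-1/46428) - 12070*(-1/240) = -sqrt(42)/46428 + 1207/24 = 1207/24 - sqrt(42)/46428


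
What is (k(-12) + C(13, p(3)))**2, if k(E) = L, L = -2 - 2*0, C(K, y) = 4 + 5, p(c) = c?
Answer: 49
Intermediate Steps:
C(K, y) = 9
L = -2 (L = -2 + 0 = -2)
k(E) = -2
(k(-12) + C(13, p(3)))**2 = (-2 + 9)**2 = 7**2 = 49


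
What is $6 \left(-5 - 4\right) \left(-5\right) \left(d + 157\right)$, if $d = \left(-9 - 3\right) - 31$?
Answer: $30780$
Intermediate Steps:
$d = -43$ ($d = -12 - 31 = -43$)
$6 \left(-5 - 4\right) \left(-5\right) \left(d + 157\right) = 6 \left(-5 - 4\right) \left(-5\right) \left(-43 + 157\right) = 6 \left(-5 - 4\right) \left(-5\right) 114 = 6 \left(-9\right) \left(-5\right) 114 = \left(-54\right) \left(-5\right) 114 = 270 \cdot 114 = 30780$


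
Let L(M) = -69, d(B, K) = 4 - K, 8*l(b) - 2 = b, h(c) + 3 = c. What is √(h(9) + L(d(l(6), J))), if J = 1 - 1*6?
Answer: 3*I*√7 ≈ 7.9373*I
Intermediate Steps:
h(c) = -3 + c
l(b) = ¼ + b/8
J = -5 (J = 1 - 6 = -5)
√(h(9) + L(d(l(6), J))) = √((-3 + 9) - 69) = √(6 - 69) = √(-63) = 3*I*√7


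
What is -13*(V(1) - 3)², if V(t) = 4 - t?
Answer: 0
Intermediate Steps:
-13*(V(1) - 3)² = -13*((4 - 1*1) - 3)² = -13*((4 - 1) - 3)² = -13*(3 - 3)² = -13*0² = -13*0 = 0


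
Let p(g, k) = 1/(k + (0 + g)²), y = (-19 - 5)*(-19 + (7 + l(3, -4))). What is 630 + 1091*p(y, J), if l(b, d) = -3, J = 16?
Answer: 81659171/129616 ≈ 630.01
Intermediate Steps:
y = 360 (y = (-19 - 5)*(-19 + (7 - 3)) = -24*(-19 + 4) = -24*(-15) = 360)
p(g, k) = 1/(k + g²)
630 + 1091*p(y, J) = 630 + 1091/(16 + 360²) = 630 + 1091/(16 + 129600) = 630 + 1091/129616 = 81659171/129616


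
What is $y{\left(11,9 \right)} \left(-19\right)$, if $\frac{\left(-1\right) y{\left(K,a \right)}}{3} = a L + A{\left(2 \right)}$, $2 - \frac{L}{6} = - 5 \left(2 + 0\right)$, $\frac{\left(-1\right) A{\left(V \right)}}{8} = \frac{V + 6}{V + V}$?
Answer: $36024$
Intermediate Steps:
$A{\left(V \right)} = - \frac{4 \left(6 + V\right)}{V}$ ($A{\left(V \right)} = - 8 \frac{V + 6}{V + V} = - 8 \frac{6 + V}{2 V} = - \frac{4 \left(6 + V\right)}{V}$)
$L = 72$ ($L = 12 - 6 \left(- 5 \left(2 + 0\right)\right) = 12 - 6 \left(\left(-5\right) 2\right) = 12 - -60 = 12 + 60 = 72$)
$y{\left(K,a \right)} = 48 - 216 a$ ($y{\left(K,a \right)} = - 3 \left(a 72 - \left(4 + \frac{24}{2}\right)\right) = - 3 \left(72 a - 16\right) = - 3 \left(-16 + 72 a\right) = 48 - 216 a$)
$y{\left(11,9 \right)} \left(-19\right) = \left(48 - 1944\right) \left(-19\right) = \left(-1896\right) \left(-19\right) = 36024$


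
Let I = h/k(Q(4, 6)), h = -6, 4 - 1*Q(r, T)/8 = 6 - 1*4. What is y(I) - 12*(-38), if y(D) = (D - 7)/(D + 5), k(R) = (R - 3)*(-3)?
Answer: 30463/67 ≈ 454.67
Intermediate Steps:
Q(r, T) = 16 (Q(r, T) = 32 - 8*(6 - 1*4) = 32 - 8*(6 - 4) = 32 - 8*2 = 32 - 16 = 16)
k(R) = 9 - 3*R (k(R) = (-3 + R)*(-3) = 9 - 3*R)
I = 2/13 (I = -6/(9 - 3*16) = -6/(9 - 48) = -6/(-39) = -6*(-1/39) = 2/13 ≈ 0.15385)
y(D) = (-7 + D)/(5 + D)
y(I) - 12*(-38) = (-7 + 2/13)/(5 + 2/13) - 12*(-38) = -89/13/(67/13) + 456 = (13/67)*(-89/13) + 456 = -89/67 + 456 = 30463/67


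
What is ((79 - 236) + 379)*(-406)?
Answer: -90132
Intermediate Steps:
((79 - 236) + 379)*(-406) = (-157 + 379)*(-406) = 222*(-406) = -90132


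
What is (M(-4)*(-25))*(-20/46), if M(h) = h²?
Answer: 4000/23 ≈ 173.91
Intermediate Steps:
(M(-4)*(-25))*(-20/46) = ((-4)²*(-25))*(-20/46) = (16*(-25))*(-20*1/46) = -400*(-10/23) = 4000/23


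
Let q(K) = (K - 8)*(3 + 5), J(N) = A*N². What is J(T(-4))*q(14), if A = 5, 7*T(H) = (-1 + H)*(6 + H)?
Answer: 24000/49 ≈ 489.80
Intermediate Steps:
T(H) = (-1 + H)*(6 + H)/7 (T(H) = ((-1 + H)*(6 + H))/7 = (-1 + H)*(6 + H)/7)
J(N) = 5*N²
q(K) = -64 + 8*K (q(K) = (-8 + K)*8 = -64 + 8*K)
J(T(-4))*q(14) = (5*(-6/7 + (⅐)*(-4)² + (5/7)*(-4))²)*(-64 + 8*14) = (5*(-6/7 + (⅐)*16 - 20/7)²)*(-64 + 112) = (5*(-6/7 + 16/7 - 20/7)²)*48 = (5*(-10/7)²)*48 = (5*(100/49))*48 = (500/49)*48 = 24000/49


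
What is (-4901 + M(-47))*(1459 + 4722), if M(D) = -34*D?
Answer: -20415843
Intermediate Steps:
(-4901 + M(-47))*(1459 + 4722) = (-4901 - 34*(-47))*(1459 + 4722) = (-4901 + 1598)*6181 = -3303*6181 = -20415843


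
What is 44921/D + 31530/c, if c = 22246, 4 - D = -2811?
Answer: 544034758/31311245 ≈ 17.375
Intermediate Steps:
D = 2815 (D = 4 - 1*(-2811) = 4 + 2811 = 2815)
44921/D + 31530/c = 44921/2815 + 31530/22246 = 44921*(1/2815) + 31530*(1/22246) = 44921/2815 + 15765/11123 = 544034758/31311245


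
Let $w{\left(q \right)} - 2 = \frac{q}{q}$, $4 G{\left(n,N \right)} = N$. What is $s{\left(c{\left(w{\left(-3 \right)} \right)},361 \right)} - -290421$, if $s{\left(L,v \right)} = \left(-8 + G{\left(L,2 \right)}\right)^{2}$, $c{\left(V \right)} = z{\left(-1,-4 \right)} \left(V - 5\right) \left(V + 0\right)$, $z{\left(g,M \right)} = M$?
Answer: $\frac{1161909}{4} \approx 2.9048 \cdot 10^{5}$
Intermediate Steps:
$G{\left(n,N \right)} = \frac{N}{4}$
$w{\left(q \right)} = 3$ ($w{\left(q \right)} = 2 + \frac{q}{q} = 2 + 1 = 3$)
$c{\left(V \right)} = - 4 V \left(-5 + V\right)$ ($c{\left(V \right)} = - 4 \left(V - 5\right) \left(V + 0\right) = - 4 \left(-5 + V\right) V = - 4 V \left(-5 + V\right)$)
$s{\left(L,v \right)} = \frac{225}{4}$ ($s{\left(L,v \right)} = \left(-8 + \frac{1}{4} \cdot 2\right)^{2} = \left(-8 + \frac{1}{2}\right)^{2} = \left(- \frac{15}{2}\right)^{2} = \frac{225}{4}$)
$s{\left(c{\left(w{\left(-3 \right)} \right)},361 \right)} - -290421 = \frac{225}{4} - -290421 = \frac{225}{4} + 290421 = \frac{1161909}{4}$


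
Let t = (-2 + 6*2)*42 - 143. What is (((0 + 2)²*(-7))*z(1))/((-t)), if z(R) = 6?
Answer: 168/277 ≈ 0.60650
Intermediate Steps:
t = 277 (t = (-2 + 12)*42 - 143 = 10*42 - 143 = 420 - 143 = 277)
(((0 + 2)²*(-7))*z(1))/((-t)) = (((0 + 2)²*(-7))*6)/((-1*277)) = ((2²*(-7))*6)/(-277) = ((4*(-7))*6)*(-1/277) = -28*6*(-1/277) = -168*(-1/277) = 168/277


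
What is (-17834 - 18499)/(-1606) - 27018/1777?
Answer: 1924803/259442 ≈ 7.4190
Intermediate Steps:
(-17834 - 18499)/(-1606) - 27018/1777 = -36333*(-1/1606) - 27018*1/1777 = 3303/146 - 27018/1777 = 1924803/259442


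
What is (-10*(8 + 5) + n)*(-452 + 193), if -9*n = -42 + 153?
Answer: 110593/3 ≈ 36864.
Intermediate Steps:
n = -37/3 (n = -(-42 + 153)/9 = -⅑*111 = -37/3 ≈ -12.333)
(-10*(8 + 5) + n)*(-452 + 193) = (-10*(8 + 5) - 37/3)*(-452 + 193) = (-10*13 - 37/3)*(-259) = (-130 - 37/3)*(-259) = -427/3*(-259) = 110593/3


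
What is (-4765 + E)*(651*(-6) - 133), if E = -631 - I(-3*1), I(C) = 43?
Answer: 21968121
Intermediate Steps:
E = -674 (E = -631 - 1*43 = -631 - 43 = -674)
(-4765 + E)*(651*(-6) - 133) = (-4765 - 674)*(651*(-6) - 133) = -5439*(-3906 - 133) = -5439*(-4039) = 21968121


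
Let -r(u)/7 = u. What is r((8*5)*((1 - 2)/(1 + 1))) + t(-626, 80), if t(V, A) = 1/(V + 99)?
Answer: 73779/527 ≈ 140.00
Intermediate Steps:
t(V, A) = 1/(99 + V)
r(u) = -7*u
r((8*5)*((1 - 2)/(1 + 1))) + t(-626, 80) = -7*8*5*(1 - 2)/(1 + 1) + 1/(99 - 626) = -280*(-1/2) + 1/(-527) = -280*(-1*1/2) - 1/527 = -280*(-1)/2 - 1/527 = -7*(-20) - 1/527 = 140 - 1/527 = 73779/527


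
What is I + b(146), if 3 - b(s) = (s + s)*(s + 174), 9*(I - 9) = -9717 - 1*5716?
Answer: -856285/9 ≈ -95143.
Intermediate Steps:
I = -15352/9 (I = 9 + (-9717 - 1*5716)/9 = 9 + (-9717 - 5716)/9 = 9 + (1/9)*(-15433) = 9 - 15433/9 = -15352/9 ≈ -1705.8)
b(s) = 3 - 2*s*(174 + s) (b(s) = 3 - (s + s)*(s + 174) = 3 - 2*s*(174 + s))
I + b(146) = -15352/9 + (3 - 348*146 - 2*146**2) = -15352/9 + (3 - 50808 - 2*21316) = -15352/9 + (3 - 50808 - 42632) = -15352/9 - 93437 = -856285/9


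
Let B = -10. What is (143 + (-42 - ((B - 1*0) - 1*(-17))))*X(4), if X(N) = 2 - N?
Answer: -188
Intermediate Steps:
(143 + (-42 - ((B - 1*0) - 1*(-17))))*X(4) = (143 + (-42 - ((-10 - 1*0) - 1*(-17))))*(2 - 1*4) = (143 + (-42 - ((-10 + 0) + 17)))*(2 - 4) = (143 + (-42 - (-10 + 17)))*(-2) = (143 + (-42 - 1*7))*(-2) = (143 + (-42 - 7))*(-2) = (143 - 49)*(-2) = 94*(-2) = -188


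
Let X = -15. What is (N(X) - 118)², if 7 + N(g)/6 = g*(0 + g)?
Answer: 1416100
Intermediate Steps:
N(g) = -42 + 6*g² (N(g) = -42 + 6*(g*(0 + g)) = -42 + 6*(g*g) = -42 + 6*g²)
(N(X) - 118)² = ((-42 + 6*(-15)²) - 118)² = ((-42 + 6*225) - 118)² = ((-42 + 1350) - 118)² = (1308 - 118)² = 1190² = 1416100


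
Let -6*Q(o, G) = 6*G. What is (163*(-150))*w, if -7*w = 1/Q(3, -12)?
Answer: 4075/14 ≈ 291.07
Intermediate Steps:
Q(o, G) = -G
w = -1/84 (w = -1/(7*((-1*(-12)))) = -⅐/12 = -⅐*1/12 = -1/84 ≈ -0.011905)
(163*(-150))*w = (163*(-150))*(-1/84) = -24450*(-1/84) = 4075/14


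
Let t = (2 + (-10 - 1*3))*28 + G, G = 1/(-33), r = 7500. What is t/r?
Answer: -2033/49500 ≈ -0.041071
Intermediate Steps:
G = -1/33 ≈ -0.030303
t = -10165/33 (t = (2 + (-10 - 1*3))*28 - 1/33 = (2 + (-10 - 3))*28 - 1/33 = (2 - 13)*28 - 1/33 = -11*28 - 1/33 = -308 - 1/33 = -10165/33 ≈ -308.03)
t/r = -10165/33/7500 = -10165/33*1/7500 = -2033/49500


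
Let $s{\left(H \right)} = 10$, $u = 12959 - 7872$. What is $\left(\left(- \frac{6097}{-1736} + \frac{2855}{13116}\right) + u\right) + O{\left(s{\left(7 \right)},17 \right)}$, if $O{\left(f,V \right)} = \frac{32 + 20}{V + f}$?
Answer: $\frac{37271761835}{7318728} \approx 5092.7$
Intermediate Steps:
$u = 5087$
$O{\left(f,V \right)} = \frac{52}{V + f}$
$\left(\left(- \frac{6097}{-1736} + \frac{2855}{13116}\right) + u\right) + O{\left(s{\left(7 \right)},17 \right)} = \left(\left(- \frac{6097}{-1736} + \frac{2855}{13116}\right) + 5087\right) + \frac{52}{17 + 10} = \left(\left(\left(-6097\right) \left(- \frac{1}{1736}\right) + 2855 \cdot \frac{1}{13116}\right) + 5087\right) + \frac{52}{27} = \left(\left(\frac{871}{248} + \frac{2855}{13116}\right) + 5087\right) + 52 \cdot \frac{1}{27} = \left(\frac{3033019}{813192} + 5087\right) + \frac{52}{27} = \frac{4139740723}{813192} + \frac{52}{27} = \frac{37271761835}{7318728}$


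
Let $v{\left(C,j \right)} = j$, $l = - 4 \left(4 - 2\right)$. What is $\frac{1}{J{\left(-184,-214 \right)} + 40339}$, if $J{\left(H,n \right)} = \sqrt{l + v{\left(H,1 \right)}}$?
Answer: $\frac{40339}{1627234928} - \frac{i \sqrt{7}}{1627234928} \approx 2.479 \cdot 10^{-5} - 1.6259 \cdot 10^{-9} i$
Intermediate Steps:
$l = -8$ ($l = \left(-4\right) 2 = -8$)
$J{\left(H,n \right)} = i \sqrt{7}$ ($J{\left(H,n \right)} = \sqrt{-8 + 1} = \sqrt{-7} = i \sqrt{7}$)
$\frac{1}{J{\left(-184,-214 \right)} + 40339} = \frac{1}{i \sqrt{7} + 40339} = \frac{1}{40339 + i \sqrt{7}}$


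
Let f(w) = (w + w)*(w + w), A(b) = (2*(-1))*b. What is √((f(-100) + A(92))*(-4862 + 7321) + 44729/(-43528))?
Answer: √46376031930933646/21764 ≈ 9894.8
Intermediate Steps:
A(b) = -2*b
f(w) = 4*w² (f(w) = (2*w)*(2*w) = 4*w²)
√((f(-100) + A(92))*(-4862 + 7321) + 44729/(-43528)) = √((4*(-100)² - 2*92)*(-4862 + 7321) + 44729/(-43528)) = √((4*10000 - 184)*2459 + 44729*(-1/43528)) = √((40000 - 184)*2459 - 44729/43528) = √(39816*2459 - 44729/43528) = √(97907544 - 44729/43528) = √(4261719530503/43528) = √46376031930933646/21764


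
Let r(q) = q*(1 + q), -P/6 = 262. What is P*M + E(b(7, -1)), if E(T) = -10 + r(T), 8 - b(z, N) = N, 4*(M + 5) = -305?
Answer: 127805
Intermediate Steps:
P = -1572 (P = -6*262 = -1572)
M = -325/4 (M = -5 + (1/4)*(-305) = -5 - 305/4 = -325/4 ≈ -81.250)
b(z, N) = 8 - N
E(T) = -10 + T*(1 + T)
P*M + E(b(7, -1)) = -1572*(-325/4) + (-10 + (8 - 1*(-1))*(1 + (8 - 1*(-1)))) = 127725 + (-10 + (8 + 1)*(1 + (8 + 1))) = 127725 + (-10 + 9*(1 + 9)) = 127725 + (-10 + 9*10) = 127725 + (-10 + 90) = 127725 + 80 = 127805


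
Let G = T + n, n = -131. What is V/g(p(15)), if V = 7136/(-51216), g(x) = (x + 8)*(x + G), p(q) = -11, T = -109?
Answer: -446/2410353 ≈ -0.00018504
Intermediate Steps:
G = -240 (G = -109 - 131 = -240)
g(x) = (-240 + x)*(8 + x) (g(x) = (x + 8)*(x - 240) = (8 + x)*(-240 + x) = (-240 + x)*(8 + x))
V = -446/3201 (V = 7136*(-1/51216) = -446/3201 ≈ -0.13933)
V/g(p(15)) = -446/(3201*(-1920 + (-11)² - 232*(-11))) = -446/(3201*(-1920 + 121 + 2552)) = -446/3201/753 = -446/3201*1/753 = -446/2410353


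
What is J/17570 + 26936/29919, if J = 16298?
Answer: 480442691/262838415 ≈ 1.8279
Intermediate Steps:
J/17570 + 26936/29919 = 16298/17570 + 26936/29919 = 16298*(1/17570) + 26936*(1/29919) = 8149/8785 + 26936/29919 = 480442691/262838415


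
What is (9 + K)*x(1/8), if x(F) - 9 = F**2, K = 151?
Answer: 2885/2 ≈ 1442.5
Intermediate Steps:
x(F) = 9 + F**2
(9 + K)*x(1/8) = (9 + 151)*(9 + (1/8)**2) = 160*(9 + (1/8)**2) = 160*(9 + 1/64) = 160*(577/64) = 2885/2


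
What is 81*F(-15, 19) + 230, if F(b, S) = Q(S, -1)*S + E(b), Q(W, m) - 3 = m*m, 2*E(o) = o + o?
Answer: 5171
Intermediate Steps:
E(o) = o (E(o) = (o + o)/2 = (2*o)/2 = o)
Q(W, m) = 3 + m² (Q(W, m) = 3 + m*m = 3 + m²)
F(b, S) = b + 4*S (F(b, S) = (3 + (-1)²)*S + b = (3 + 1)*S + b = 4*S + b = b + 4*S)
81*F(-15, 19) + 230 = 81*(-15 + 4*19) + 230 = 81*(-15 + 76) + 230 = 81*61 + 230 = 4941 + 230 = 5171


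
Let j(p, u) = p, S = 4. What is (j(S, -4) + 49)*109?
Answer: 5777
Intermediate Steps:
(j(S, -4) + 49)*109 = (4 + 49)*109 = 53*109 = 5777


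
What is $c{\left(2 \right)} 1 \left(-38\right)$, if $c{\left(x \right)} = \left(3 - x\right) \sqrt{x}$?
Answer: $- 38 \sqrt{2} \approx -53.74$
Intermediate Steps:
$c{\left(x \right)} = \sqrt{x} \left(3 - x\right)$
$c{\left(2 \right)} 1 \left(-38\right) = \sqrt{2} \left(3 - 2\right) 1 \left(-38\right) = \sqrt{2} \cdot 1 \cdot 1 \left(-38\right) = \sqrt{2} \cdot 1 \left(-38\right) = \sqrt{2} \left(-38\right) = - 38 \sqrt{2}$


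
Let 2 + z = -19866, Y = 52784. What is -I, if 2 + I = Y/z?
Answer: 23130/4967 ≈ 4.6567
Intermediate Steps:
z = -19868 (z = -2 - 19866 = -19868)
I = -23130/4967 (I = -2 + 52784/(-19868) = -2 + 52784*(-1/19868) = -2 - 13196/4967 = -23130/4967 ≈ -4.6567)
-I = -1*(-23130/4967) = 23130/4967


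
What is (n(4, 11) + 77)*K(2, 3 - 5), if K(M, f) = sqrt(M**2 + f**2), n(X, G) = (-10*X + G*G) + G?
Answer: 338*sqrt(2) ≈ 478.00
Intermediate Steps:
n(X, G) = G + G**2 - 10*X (n(X, G) = (-10*X + G**2) + G = (G**2 - 10*X) + G = G + G**2 - 10*X)
(n(4, 11) + 77)*K(2, 3 - 5) = ((11 + 11**2 - 10*4) + 77)*sqrt(2**2 + (3 - 5)**2) = ((11 + 121 - 40) + 77)*sqrt(4 + (-2)**2) = (92 + 77)*sqrt(4 + 4) = 169*sqrt(8) = 169*(2*sqrt(2)) = 338*sqrt(2)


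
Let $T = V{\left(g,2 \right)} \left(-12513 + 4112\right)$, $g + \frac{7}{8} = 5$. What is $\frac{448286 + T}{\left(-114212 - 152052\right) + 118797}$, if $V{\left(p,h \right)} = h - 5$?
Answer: $- \frac{7067}{2201} \approx -3.2108$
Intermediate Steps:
$g = \frac{33}{8}$ ($g = - \frac{7}{8} + 5 = \frac{33}{8} \approx 4.125$)
$V{\left(p,h \right)} = -5 + h$
$T = 25203$ ($T = \left(-5 + 2\right) \left(-12513 + 4112\right) = \left(-3\right) \left(-8401\right) = 25203$)
$\frac{448286 + T}{\left(-114212 - 152052\right) + 118797} = \frac{448286 + 25203}{\left(-114212 - 152052\right) + 118797} = \frac{473489}{\left(-114212 - 152052\right) + 118797} = \frac{473489}{-266264 + 118797} = \frac{473489}{-147467} = 473489 \left(- \frac{1}{147467}\right) = - \frac{7067}{2201}$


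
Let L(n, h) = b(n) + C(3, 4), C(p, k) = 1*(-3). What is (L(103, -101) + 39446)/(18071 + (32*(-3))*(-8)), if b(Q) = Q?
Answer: 39546/18839 ≈ 2.0992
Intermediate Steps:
C(p, k) = -3
L(n, h) = -3 + n (L(n, h) = n - 3 = -3 + n)
(L(103, -101) + 39446)/(18071 + (32*(-3))*(-8)) = ((-3 + 103) + 39446)/(18071 + (32*(-3))*(-8)) = (100 + 39446)/(18071 - 96*(-8)) = 39546/(18071 + 768) = 39546/18839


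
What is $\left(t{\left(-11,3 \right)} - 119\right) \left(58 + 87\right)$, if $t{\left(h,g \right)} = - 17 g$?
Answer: $-24650$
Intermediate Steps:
$\left(t{\left(-11,3 \right)} - 119\right) \left(58 + 87\right) = \left(\left(-17\right) 3 - 119\right) \left(58 + 87\right) = \left(-51 - 119\right) 145 = \left(-170\right) 145 = -24650$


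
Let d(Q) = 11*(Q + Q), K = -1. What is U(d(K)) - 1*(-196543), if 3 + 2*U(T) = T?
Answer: 393061/2 ≈ 1.9653e+5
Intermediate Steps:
d(Q) = 22*Q (d(Q) = 11*(2*Q) = 22*Q)
U(T) = -3/2 + T/2
U(d(K)) - 1*(-196543) = (-3/2 + (22*(-1))/2) - 1*(-196543) = (-3/2 + (½)*(-22)) + 196543 = (-3/2 - 11) + 196543 = -25/2 + 196543 = 393061/2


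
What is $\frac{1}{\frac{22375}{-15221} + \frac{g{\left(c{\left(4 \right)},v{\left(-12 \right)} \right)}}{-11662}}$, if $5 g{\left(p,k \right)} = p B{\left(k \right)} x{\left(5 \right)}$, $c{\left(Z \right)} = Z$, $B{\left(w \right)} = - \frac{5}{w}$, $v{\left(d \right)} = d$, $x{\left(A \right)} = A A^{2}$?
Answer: $- \frac{532521906}{784714375} \approx -0.67862$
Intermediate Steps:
$x{\left(A \right)} = A^{3}$
$g{\left(p,k \right)} = - \frac{125 p}{k}$ ($g{\left(p,k \right)} = \frac{p \left(- \frac{5}{k}\right) 5^{3}}{5} = \frac{- \frac{5 p}{k} 125}{5} = \frac{\left(-625\right) p \frac{1}{k}}{5} = - \frac{125 p}{k}$)
$\frac{1}{\frac{22375}{-15221} + \frac{g{\left(c{\left(4 \right)},v{\left(-12 \right)} \right)}}{-11662}} = \frac{1}{\frac{22375}{-15221} + \frac{\left(-125\right) 4 \frac{1}{-12}}{-11662}} = \frac{1}{22375 \left(- \frac{1}{15221}\right) + \left(-125\right) 4 \left(- \frac{1}{12}\right) \left(- \frac{1}{11662}\right)} = \frac{1}{- \frac{22375}{15221} + \frac{125}{3} \left(- \frac{1}{11662}\right)} = \frac{1}{- \frac{22375}{15221} - \frac{125}{34986}} = \frac{1}{- \frac{784714375}{532521906}} = - \frac{532521906}{784714375}$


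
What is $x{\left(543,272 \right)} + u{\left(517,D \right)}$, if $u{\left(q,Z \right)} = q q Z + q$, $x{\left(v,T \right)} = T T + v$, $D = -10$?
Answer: $-2597846$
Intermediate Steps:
$x{\left(v,T \right)} = v + T^{2}$ ($x{\left(v,T \right)} = T^{2} + v = v + T^{2}$)
$u{\left(q,Z \right)} = q + Z q^{2}$ ($u{\left(q,Z \right)} = q^{2} Z + q = Z q^{2} + q = q + Z q^{2}$)
$x{\left(543,272 \right)} + u{\left(517,D \right)} = \left(543 + 272^{2}\right) + 517 \left(1 - 5170\right) = \left(543 + 73984\right) + 517 \left(1 - 5170\right) = 74527 + 517 \left(-5169\right) = 74527 - 2672373 = -2597846$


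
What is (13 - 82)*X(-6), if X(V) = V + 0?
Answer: 414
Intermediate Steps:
X(V) = V
(13 - 82)*X(-6) = (13 - 82)*(-6) = -69*(-6) = 414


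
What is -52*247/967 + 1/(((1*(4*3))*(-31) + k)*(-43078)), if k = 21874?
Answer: -11896923976631/895696471852 ≈ -13.282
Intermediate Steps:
-52*247/967 + 1/(((1*(4*3))*(-31) + k)*(-43078)) = -52*247/967 + 1/(((1*(4*3))*(-31) + 21874)*(-43078)) = -12844*1/967 - 1/43078/((1*12)*(-31) + 21874) = -12844/967 - 1/43078/(12*(-31) + 21874) = -12844/967 - 1/43078/(-372 + 21874) = -12844/967 - 1/43078/21502 = -12844/967 + (1/21502)*(-1/43078) = -12844/967 - 1/926263156 = -11896923976631/895696471852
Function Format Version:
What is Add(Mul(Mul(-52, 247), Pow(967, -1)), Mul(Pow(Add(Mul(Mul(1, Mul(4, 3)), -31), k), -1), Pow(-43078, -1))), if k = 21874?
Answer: Rational(-11896923976631, 895696471852) ≈ -13.282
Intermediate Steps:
Add(Mul(Mul(-52, 247), Pow(967, -1)), Mul(Pow(Add(Mul(Mul(1, Mul(4, 3)), -31), k), -1), Pow(-43078, -1))) = Add(Mul(Mul(-52, 247), Pow(967, -1)), Mul(Pow(Add(Mul(Mul(1, Mul(4, 3)), -31), 21874), -1), Pow(-43078, -1))) = Add(Mul(-12844, Rational(1, 967)), Mul(Pow(Add(Mul(Mul(1, 12), -31), 21874), -1), Rational(-1, 43078))) = Add(Rational(-12844, 967), Mul(Pow(Add(Mul(12, -31), 21874), -1), Rational(-1, 43078))) = Add(Rational(-12844, 967), Mul(Pow(Add(-372, 21874), -1), Rational(-1, 43078))) = Add(Rational(-12844, 967), Mul(Pow(21502, -1), Rational(-1, 43078))) = Add(Rational(-12844, 967), Mul(Rational(1, 21502), Rational(-1, 43078))) = Add(Rational(-12844, 967), Rational(-1, 926263156)) = Rational(-11896923976631, 895696471852)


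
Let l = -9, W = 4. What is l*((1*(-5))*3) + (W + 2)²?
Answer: 171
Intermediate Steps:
l*((1*(-5))*3) + (W + 2)² = -9*1*(-5)*3 + (4 + 2)² = -(-45)*3 + 6² = -9*(-15) + 36 = 135 + 36 = 171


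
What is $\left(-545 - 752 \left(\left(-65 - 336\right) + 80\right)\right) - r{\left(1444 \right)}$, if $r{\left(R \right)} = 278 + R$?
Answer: $239125$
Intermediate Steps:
$\left(-545 - 752 \left(\left(-65 - 336\right) + 80\right)\right) - r{\left(1444 \right)} = \left(-545 - 752 \left(\left(-65 - 336\right) + 80\right)\right) - \left(278 + 1444\right) = \left(-545 - 752 \left(-401 + 80\right)\right) - 1722 = \left(-545 - -241392\right) - 1722 = \left(-545 + 241392\right) - 1722 = 240847 - 1722 = 239125$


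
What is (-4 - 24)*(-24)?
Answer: 672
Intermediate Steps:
(-4 - 24)*(-24) = -28*(-24) = 672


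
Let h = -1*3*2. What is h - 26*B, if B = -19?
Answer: 488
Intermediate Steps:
h = -6 (h = -3*2 = -6)
h - 26*B = -6 - 26*(-19) = -6 + 494 = 488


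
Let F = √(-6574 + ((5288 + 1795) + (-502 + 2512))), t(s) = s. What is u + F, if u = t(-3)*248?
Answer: -744 + √2519 ≈ -693.81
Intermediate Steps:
u = -744 (u = -3*248 = -744)
F = √2519 (F = √(-6574 + (7083 + 2010)) = √(-6574 + 9093) = √2519 ≈ 50.190)
u + F = -744 + √2519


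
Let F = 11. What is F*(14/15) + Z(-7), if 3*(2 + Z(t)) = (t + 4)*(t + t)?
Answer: 334/15 ≈ 22.267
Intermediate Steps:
Z(t) = -2 + 2*t*(4 + t)/3 (Z(t) = -2 + ((t + 4)*(t + t))/3 = -2 + ((4 + t)*(2*t))/3 = -2 + (2*t*(4 + t))/3 = -2 + 2*t*(4 + t)/3)
F*(14/15) + Z(-7) = 11*(14/15) + (-2 + (⅔)*(-7)² + (8/3)*(-7)) = 11*(14*(1/15)) + (-2 + (⅔)*49 - 56/3) = 11*(14/15) + (-2 + 98/3 - 56/3) = 154/15 + 12 = 334/15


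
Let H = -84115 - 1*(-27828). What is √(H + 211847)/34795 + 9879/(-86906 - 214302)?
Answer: -9879/301208 + 2*√38890/34795 ≈ -0.021463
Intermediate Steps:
H = -56287 (H = -84115 + 27828 = -56287)
√(H + 211847)/34795 + 9879/(-86906 - 214302) = √(-56287 + 211847)/34795 + 9879/(-86906 - 214302) = √155560*(1/34795) + 9879/(-301208) = (2*√38890)*(1/34795) + 9879*(-1/301208) = 2*√38890/34795 - 9879/301208 = -9879/301208 + 2*√38890/34795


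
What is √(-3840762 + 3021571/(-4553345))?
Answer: I*√79630342912536242045/4553345 ≈ 1959.8*I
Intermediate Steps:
√(-3840762 + 3021571/(-4553345)) = √(-3840762 + 3021571*(-1/4553345)) = √(-3840762 - 3021571/4553345) = √(-17488317470461/4553345) = I*√79630342912536242045/4553345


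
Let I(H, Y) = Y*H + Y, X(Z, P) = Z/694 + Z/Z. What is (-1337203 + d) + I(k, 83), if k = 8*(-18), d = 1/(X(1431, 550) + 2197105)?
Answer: -2057055535349946/1524792995 ≈ -1.3491e+6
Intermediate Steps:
X(Z, P) = 1 + Z/694 (X(Z, P) = Z*(1/694) + 1 = Z/694 + 1 = 1 + Z/694)
d = 694/1524792995 (d = 1/((1 + (1/694)*1431) + 2197105) = 1/((1 + 1431/694) + 2197105) = 1/(2125/694 + 2197105) = 1/(1524792995/694) = 694/1524792995 ≈ 4.5514e-7)
k = -144
I(H, Y) = Y + H*Y (I(H, Y) = H*Y + Y = Y + H*Y)
(-1337203 + d) + I(k, 83) = (-1337203 + 694/1524792995) + 83*(1 - 144) = -2038957767292291/1524792995 + 83*(-143) = -2038957767292291/1524792995 - 11869 = -2057055535349946/1524792995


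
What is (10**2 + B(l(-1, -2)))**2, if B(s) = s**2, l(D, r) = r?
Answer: 10816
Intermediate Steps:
(10**2 + B(l(-1, -2)))**2 = (10**2 + (-2)**2)**2 = (100 + 4)**2 = 104**2 = 10816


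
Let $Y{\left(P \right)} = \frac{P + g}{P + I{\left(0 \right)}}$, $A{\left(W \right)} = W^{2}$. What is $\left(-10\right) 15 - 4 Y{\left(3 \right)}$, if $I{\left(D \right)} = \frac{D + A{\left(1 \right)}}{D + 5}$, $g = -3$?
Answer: $-150$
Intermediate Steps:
$I{\left(D \right)} = \frac{1 + D}{5 + D}$ ($I{\left(D \right)} = \frac{D + 1^{2}}{D + 5} = \frac{D + 1}{5 + D} = \frac{1 + D}{5 + D}$)
$Y{\left(P \right)} = \frac{-3 + P}{\frac{1}{5} + P}$ ($Y{\left(P \right)} = \frac{P - 3}{P + \frac{1 + 0}{5 + 0}} = \frac{-3 + P}{P + \frac{1}{5} \cdot 1} = \frac{-3 + P}{P + \frac{1}{5}} = \frac{-3 + P}{\frac{1}{5} + P}$)
$\left(-10\right) 15 - 4 Y{\left(3 \right)} = \left(-10\right) 15 - 4 \frac{5 \left(-3 + 3\right)}{1 + 5 \cdot 3} = -150 - 4 \cdot 5 \frac{1}{1 + 15} \cdot 0 = -150 - 4 \cdot 5 \cdot \frac{1}{16} \cdot 0 = -150 - 0 = -150 + 0 = -150$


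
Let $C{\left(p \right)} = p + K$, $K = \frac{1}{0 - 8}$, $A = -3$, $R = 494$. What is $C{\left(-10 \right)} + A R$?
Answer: $- \frac{11937}{8} \approx -1492.1$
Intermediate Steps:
$K = - \frac{1}{8}$ ($K = \frac{1}{-8} = - \frac{1}{8} \approx -0.125$)
$C{\left(p \right)} = - \frac{1}{8} + p$ ($C{\left(p \right)} = p - \frac{1}{8} = - \frac{1}{8} + p$)
$C{\left(-10 \right)} + A R = \left(- \frac{1}{8} - 10\right) - 1482 = - \frac{81}{8} - 1482 = - \frac{11937}{8}$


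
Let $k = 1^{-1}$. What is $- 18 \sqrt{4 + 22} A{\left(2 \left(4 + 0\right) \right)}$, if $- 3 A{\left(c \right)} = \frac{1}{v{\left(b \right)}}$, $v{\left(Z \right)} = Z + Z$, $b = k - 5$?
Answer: $- \frac{3 \sqrt{26}}{4} \approx -3.8243$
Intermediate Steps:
$k = 1$
$b = -4$ ($b = 1 - 5 = -4$)
$v{\left(Z \right)} = 2 Z$
$A{\left(c \right)} = \frac{1}{24}$ ($A{\left(c \right)} = - \frac{1}{3 \cdot 2 \left(-4\right)} = - \frac{1}{3 \left(-8\right)} = \left(- \frac{1}{3}\right) \left(- \frac{1}{8}\right) = \frac{1}{24}$)
$- 18 \sqrt{4 + 22} A{\left(2 \left(4 + 0\right) \right)} = - 18 \sqrt{4 + 22} \cdot \frac{1}{24} = - 18 \sqrt{26} \cdot \frac{1}{24} = - \frac{3 \sqrt{26}}{4}$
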